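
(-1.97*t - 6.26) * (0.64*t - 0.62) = -1.2608*t^2 - 2.785*t + 3.8812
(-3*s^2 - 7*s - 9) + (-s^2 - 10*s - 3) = -4*s^2 - 17*s - 12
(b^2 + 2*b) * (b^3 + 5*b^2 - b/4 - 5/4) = b^5 + 7*b^4 + 39*b^3/4 - 7*b^2/4 - 5*b/2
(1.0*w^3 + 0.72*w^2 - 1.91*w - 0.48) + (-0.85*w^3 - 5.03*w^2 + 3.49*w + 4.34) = 0.15*w^3 - 4.31*w^2 + 1.58*w + 3.86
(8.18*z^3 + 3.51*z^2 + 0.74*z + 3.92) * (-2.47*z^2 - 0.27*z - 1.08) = -20.2046*z^5 - 10.8783*z^4 - 11.6099*z^3 - 13.673*z^2 - 1.8576*z - 4.2336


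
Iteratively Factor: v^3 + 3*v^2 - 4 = (v - 1)*(v^2 + 4*v + 4) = (v - 1)*(v + 2)*(v + 2)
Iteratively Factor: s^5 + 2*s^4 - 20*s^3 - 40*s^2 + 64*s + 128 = (s - 2)*(s^4 + 4*s^3 - 12*s^2 - 64*s - 64) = (s - 2)*(s + 2)*(s^3 + 2*s^2 - 16*s - 32) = (s - 2)*(s + 2)*(s + 4)*(s^2 - 2*s - 8) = (s - 4)*(s - 2)*(s + 2)*(s + 4)*(s + 2)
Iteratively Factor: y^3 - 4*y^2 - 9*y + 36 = (y - 4)*(y^2 - 9) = (y - 4)*(y + 3)*(y - 3)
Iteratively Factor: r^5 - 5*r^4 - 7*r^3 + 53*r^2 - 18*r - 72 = (r - 4)*(r^4 - r^3 - 11*r^2 + 9*r + 18) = (r - 4)*(r + 1)*(r^3 - 2*r^2 - 9*r + 18) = (r - 4)*(r - 3)*(r + 1)*(r^2 + r - 6) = (r - 4)*(r - 3)*(r - 2)*(r + 1)*(r + 3)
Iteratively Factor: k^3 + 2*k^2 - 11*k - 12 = (k + 4)*(k^2 - 2*k - 3) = (k + 1)*(k + 4)*(k - 3)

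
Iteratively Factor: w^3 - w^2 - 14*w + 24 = (w - 2)*(w^2 + w - 12) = (w - 3)*(w - 2)*(w + 4)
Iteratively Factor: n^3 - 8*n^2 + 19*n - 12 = (n - 3)*(n^2 - 5*n + 4) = (n - 4)*(n - 3)*(n - 1)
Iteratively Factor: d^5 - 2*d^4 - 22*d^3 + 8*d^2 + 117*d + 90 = (d - 5)*(d^4 + 3*d^3 - 7*d^2 - 27*d - 18) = (d - 5)*(d + 1)*(d^3 + 2*d^2 - 9*d - 18) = (d - 5)*(d + 1)*(d + 3)*(d^2 - d - 6) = (d - 5)*(d - 3)*(d + 1)*(d + 3)*(d + 2)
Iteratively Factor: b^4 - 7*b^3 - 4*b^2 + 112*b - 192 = (b - 4)*(b^3 - 3*b^2 - 16*b + 48) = (b - 4)*(b + 4)*(b^2 - 7*b + 12) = (b - 4)^2*(b + 4)*(b - 3)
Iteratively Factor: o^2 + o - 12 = (o + 4)*(o - 3)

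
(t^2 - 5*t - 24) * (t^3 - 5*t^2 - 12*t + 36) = t^5 - 10*t^4 - 11*t^3 + 216*t^2 + 108*t - 864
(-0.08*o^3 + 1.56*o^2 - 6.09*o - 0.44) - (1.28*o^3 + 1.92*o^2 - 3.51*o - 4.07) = -1.36*o^3 - 0.36*o^2 - 2.58*o + 3.63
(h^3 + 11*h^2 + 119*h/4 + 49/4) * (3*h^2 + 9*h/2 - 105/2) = 3*h^5 + 75*h^4/2 + 345*h^3/4 - 3255*h^2/8 - 6027*h/4 - 5145/8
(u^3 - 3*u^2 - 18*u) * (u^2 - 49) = u^5 - 3*u^4 - 67*u^3 + 147*u^2 + 882*u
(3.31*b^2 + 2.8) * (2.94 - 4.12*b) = -13.6372*b^3 + 9.7314*b^2 - 11.536*b + 8.232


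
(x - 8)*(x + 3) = x^2 - 5*x - 24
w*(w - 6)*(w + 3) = w^3 - 3*w^2 - 18*w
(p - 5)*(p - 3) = p^2 - 8*p + 15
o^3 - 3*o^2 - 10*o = o*(o - 5)*(o + 2)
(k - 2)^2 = k^2 - 4*k + 4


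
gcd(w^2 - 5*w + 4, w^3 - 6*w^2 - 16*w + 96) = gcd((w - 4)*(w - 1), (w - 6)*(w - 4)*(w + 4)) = w - 4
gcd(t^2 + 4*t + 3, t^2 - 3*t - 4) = t + 1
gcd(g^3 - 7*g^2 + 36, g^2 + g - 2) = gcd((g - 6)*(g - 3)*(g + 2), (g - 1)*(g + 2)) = g + 2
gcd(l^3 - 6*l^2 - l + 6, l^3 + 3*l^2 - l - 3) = l^2 - 1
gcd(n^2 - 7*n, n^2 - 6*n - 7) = n - 7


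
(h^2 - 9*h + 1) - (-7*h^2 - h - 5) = 8*h^2 - 8*h + 6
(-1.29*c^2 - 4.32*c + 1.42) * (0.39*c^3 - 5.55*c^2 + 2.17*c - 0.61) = -0.5031*c^5 + 5.4747*c^4 + 21.7305*c^3 - 16.4685*c^2 + 5.7166*c - 0.8662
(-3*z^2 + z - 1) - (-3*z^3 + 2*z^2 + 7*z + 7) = 3*z^3 - 5*z^2 - 6*z - 8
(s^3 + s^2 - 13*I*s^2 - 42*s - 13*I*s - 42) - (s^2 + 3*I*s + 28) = s^3 - 13*I*s^2 - 42*s - 16*I*s - 70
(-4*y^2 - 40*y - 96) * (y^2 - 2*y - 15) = -4*y^4 - 32*y^3 + 44*y^2 + 792*y + 1440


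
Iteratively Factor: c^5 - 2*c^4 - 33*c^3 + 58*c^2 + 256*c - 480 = (c - 5)*(c^4 + 3*c^3 - 18*c^2 - 32*c + 96) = (c - 5)*(c + 4)*(c^3 - c^2 - 14*c + 24) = (c - 5)*(c + 4)^2*(c^2 - 5*c + 6) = (c - 5)*(c - 2)*(c + 4)^2*(c - 3)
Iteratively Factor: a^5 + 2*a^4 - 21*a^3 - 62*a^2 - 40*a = (a + 1)*(a^4 + a^3 - 22*a^2 - 40*a) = (a + 1)*(a + 4)*(a^3 - 3*a^2 - 10*a) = (a - 5)*(a + 1)*(a + 4)*(a^2 + 2*a) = a*(a - 5)*(a + 1)*(a + 4)*(a + 2)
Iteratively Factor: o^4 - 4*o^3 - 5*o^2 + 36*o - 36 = (o + 3)*(o^3 - 7*o^2 + 16*o - 12) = (o - 3)*(o + 3)*(o^2 - 4*o + 4) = (o - 3)*(o - 2)*(o + 3)*(o - 2)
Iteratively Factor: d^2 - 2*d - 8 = (d - 4)*(d + 2)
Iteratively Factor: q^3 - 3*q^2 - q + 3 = (q - 3)*(q^2 - 1) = (q - 3)*(q + 1)*(q - 1)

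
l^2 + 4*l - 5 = (l - 1)*(l + 5)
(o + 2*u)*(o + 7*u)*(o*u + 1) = o^3*u + 9*o^2*u^2 + o^2 + 14*o*u^3 + 9*o*u + 14*u^2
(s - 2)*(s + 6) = s^2 + 4*s - 12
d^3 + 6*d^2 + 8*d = d*(d + 2)*(d + 4)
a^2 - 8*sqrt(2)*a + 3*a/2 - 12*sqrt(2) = (a + 3/2)*(a - 8*sqrt(2))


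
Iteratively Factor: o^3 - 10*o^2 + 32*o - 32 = (o - 4)*(o^2 - 6*o + 8) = (o - 4)*(o - 2)*(o - 4)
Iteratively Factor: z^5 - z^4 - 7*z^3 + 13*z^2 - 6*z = (z - 2)*(z^4 + z^3 - 5*z^2 + 3*z) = z*(z - 2)*(z^3 + z^2 - 5*z + 3) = z*(z - 2)*(z - 1)*(z^2 + 2*z - 3) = z*(z - 2)*(z - 1)*(z + 3)*(z - 1)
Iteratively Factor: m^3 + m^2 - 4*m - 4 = (m + 2)*(m^2 - m - 2) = (m + 1)*(m + 2)*(m - 2)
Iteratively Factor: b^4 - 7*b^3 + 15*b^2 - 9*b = (b)*(b^3 - 7*b^2 + 15*b - 9) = b*(b - 3)*(b^2 - 4*b + 3) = b*(b - 3)*(b - 1)*(b - 3)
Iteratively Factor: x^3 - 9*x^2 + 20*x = (x - 5)*(x^2 - 4*x) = x*(x - 5)*(x - 4)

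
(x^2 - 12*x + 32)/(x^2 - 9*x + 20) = (x - 8)/(x - 5)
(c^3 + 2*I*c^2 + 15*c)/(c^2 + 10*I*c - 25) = c*(c - 3*I)/(c + 5*I)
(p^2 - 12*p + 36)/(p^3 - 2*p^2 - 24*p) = (p - 6)/(p*(p + 4))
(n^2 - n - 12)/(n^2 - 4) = (n^2 - n - 12)/(n^2 - 4)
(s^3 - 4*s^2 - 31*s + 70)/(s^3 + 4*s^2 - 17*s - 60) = (s^2 - 9*s + 14)/(s^2 - s - 12)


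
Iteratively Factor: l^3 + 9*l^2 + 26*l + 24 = (l + 2)*(l^2 + 7*l + 12) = (l + 2)*(l + 4)*(l + 3)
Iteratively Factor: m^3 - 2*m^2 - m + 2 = (m - 2)*(m^2 - 1) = (m - 2)*(m + 1)*(m - 1)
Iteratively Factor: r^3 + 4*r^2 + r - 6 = (r - 1)*(r^2 + 5*r + 6) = (r - 1)*(r + 3)*(r + 2)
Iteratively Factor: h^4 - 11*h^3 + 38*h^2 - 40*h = (h)*(h^3 - 11*h^2 + 38*h - 40) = h*(h - 4)*(h^2 - 7*h + 10) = h*(h - 4)*(h - 2)*(h - 5)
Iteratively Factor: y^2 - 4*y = (y)*(y - 4)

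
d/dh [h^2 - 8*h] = 2*h - 8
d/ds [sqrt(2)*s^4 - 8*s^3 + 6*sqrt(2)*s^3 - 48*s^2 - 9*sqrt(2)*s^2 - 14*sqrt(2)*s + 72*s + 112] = 4*sqrt(2)*s^3 - 24*s^2 + 18*sqrt(2)*s^2 - 96*s - 18*sqrt(2)*s - 14*sqrt(2) + 72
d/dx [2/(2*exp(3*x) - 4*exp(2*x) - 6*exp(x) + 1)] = (-12*exp(2*x) + 16*exp(x) + 12)*exp(x)/(2*exp(3*x) - 4*exp(2*x) - 6*exp(x) + 1)^2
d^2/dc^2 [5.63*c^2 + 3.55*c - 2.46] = 11.2600000000000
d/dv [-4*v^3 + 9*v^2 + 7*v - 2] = -12*v^2 + 18*v + 7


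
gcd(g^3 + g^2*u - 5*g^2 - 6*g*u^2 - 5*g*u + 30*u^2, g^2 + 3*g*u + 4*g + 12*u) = g + 3*u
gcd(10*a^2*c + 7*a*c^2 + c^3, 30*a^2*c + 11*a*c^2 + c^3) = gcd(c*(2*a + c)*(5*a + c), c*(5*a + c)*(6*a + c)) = 5*a*c + c^2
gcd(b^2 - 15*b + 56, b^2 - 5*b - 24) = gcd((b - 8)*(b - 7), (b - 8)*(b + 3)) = b - 8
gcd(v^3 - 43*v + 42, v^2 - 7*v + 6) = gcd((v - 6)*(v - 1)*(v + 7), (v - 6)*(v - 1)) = v^2 - 7*v + 6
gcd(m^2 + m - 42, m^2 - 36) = m - 6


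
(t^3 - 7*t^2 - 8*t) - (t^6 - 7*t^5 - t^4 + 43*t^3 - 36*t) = -t^6 + 7*t^5 + t^4 - 42*t^3 - 7*t^2 + 28*t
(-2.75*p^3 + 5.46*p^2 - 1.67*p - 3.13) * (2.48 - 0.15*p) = 0.4125*p^4 - 7.639*p^3 + 13.7913*p^2 - 3.6721*p - 7.7624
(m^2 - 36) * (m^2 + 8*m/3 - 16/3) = m^4 + 8*m^3/3 - 124*m^2/3 - 96*m + 192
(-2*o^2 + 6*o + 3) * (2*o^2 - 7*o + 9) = -4*o^4 + 26*o^3 - 54*o^2 + 33*o + 27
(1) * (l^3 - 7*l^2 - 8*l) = l^3 - 7*l^2 - 8*l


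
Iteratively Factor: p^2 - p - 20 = (p - 5)*(p + 4)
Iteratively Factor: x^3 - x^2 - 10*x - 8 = (x + 1)*(x^2 - 2*x - 8) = (x - 4)*(x + 1)*(x + 2)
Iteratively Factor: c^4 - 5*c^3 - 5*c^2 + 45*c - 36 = (c - 3)*(c^3 - 2*c^2 - 11*c + 12) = (c - 3)*(c - 1)*(c^2 - c - 12) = (c - 3)*(c - 1)*(c + 3)*(c - 4)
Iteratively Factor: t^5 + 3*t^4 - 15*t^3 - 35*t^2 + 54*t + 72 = (t + 1)*(t^4 + 2*t^3 - 17*t^2 - 18*t + 72) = (t - 2)*(t + 1)*(t^3 + 4*t^2 - 9*t - 36) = (t - 2)*(t + 1)*(t + 3)*(t^2 + t - 12) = (t - 2)*(t + 1)*(t + 3)*(t + 4)*(t - 3)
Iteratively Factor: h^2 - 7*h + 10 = (h - 5)*(h - 2)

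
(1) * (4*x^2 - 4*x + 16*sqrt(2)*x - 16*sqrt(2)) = 4*x^2 - 4*x + 16*sqrt(2)*x - 16*sqrt(2)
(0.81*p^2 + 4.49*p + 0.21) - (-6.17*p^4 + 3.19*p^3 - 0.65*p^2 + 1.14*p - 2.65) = 6.17*p^4 - 3.19*p^3 + 1.46*p^2 + 3.35*p + 2.86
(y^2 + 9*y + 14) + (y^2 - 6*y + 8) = 2*y^2 + 3*y + 22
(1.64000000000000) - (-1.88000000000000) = 3.52000000000000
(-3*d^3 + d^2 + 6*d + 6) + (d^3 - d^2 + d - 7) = -2*d^3 + 7*d - 1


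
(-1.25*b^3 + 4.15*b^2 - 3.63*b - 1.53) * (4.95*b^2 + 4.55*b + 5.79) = -6.1875*b^5 + 14.855*b^4 - 6.3235*b^3 - 0.0614999999999997*b^2 - 27.9792*b - 8.8587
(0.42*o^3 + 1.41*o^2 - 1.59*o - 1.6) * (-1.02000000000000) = -0.4284*o^3 - 1.4382*o^2 + 1.6218*o + 1.632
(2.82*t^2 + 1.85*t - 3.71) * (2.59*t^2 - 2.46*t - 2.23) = 7.3038*t^4 - 2.1457*t^3 - 20.4485*t^2 + 5.0011*t + 8.2733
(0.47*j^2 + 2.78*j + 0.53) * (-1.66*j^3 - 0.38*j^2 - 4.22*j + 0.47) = -0.7802*j^5 - 4.7934*j^4 - 3.9196*j^3 - 11.7121*j^2 - 0.93*j + 0.2491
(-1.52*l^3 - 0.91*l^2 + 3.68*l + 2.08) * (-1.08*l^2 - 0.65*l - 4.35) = 1.6416*l^5 + 1.9708*l^4 + 3.2291*l^3 - 0.679900000000001*l^2 - 17.36*l - 9.048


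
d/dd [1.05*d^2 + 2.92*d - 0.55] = 2.1*d + 2.92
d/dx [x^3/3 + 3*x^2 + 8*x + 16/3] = x^2 + 6*x + 8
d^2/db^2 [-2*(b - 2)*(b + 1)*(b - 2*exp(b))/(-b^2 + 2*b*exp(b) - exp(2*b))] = 4*(-2*b^3*exp(2*b) - b^2*exp(3*b) + 4*b^2*exp(2*b) + 5*b*exp(3*b) - b*exp(2*b) - 2*b - 2*exp(3*b) - 9*exp(2*b) + 8*exp(b))/(b^4 - 4*b^3*exp(b) + 6*b^2*exp(2*b) - 4*b*exp(3*b) + exp(4*b))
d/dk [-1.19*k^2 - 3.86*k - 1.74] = -2.38*k - 3.86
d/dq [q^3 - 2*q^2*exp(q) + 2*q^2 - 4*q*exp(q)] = -2*q^2*exp(q) + 3*q^2 - 8*q*exp(q) + 4*q - 4*exp(q)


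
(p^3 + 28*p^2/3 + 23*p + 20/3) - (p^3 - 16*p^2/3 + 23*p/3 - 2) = 44*p^2/3 + 46*p/3 + 26/3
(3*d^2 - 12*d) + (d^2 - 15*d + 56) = 4*d^2 - 27*d + 56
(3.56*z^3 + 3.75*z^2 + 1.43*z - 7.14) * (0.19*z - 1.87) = 0.6764*z^4 - 5.9447*z^3 - 6.7408*z^2 - 4.0307*z + 13.3518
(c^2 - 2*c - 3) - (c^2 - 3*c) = c - 3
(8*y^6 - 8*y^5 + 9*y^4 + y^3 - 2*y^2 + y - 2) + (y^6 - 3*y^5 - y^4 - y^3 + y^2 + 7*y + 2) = 9*y^6 - 11*y^5 + 8*y^4 - y^2 + 8*y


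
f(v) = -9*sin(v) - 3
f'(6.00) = -8.64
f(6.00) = -0.49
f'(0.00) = -9.00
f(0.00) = -3.00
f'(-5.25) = -4.61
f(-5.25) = -10.73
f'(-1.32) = -2.23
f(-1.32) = 5.72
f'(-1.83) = 2.31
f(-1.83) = 5.70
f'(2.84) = 8.59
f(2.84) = -5.67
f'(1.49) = -0.73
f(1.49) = -11.97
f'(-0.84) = -6.01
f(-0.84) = 3.70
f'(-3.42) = 8.65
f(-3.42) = -5.47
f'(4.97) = -2.29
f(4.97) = 5.70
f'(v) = -9*cos(v)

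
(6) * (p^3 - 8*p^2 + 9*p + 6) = 6*p^3 - 48*p^2 + 54*p + 36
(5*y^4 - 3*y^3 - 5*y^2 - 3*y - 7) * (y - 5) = 5*y^5 - 28*y^4 + 10*y^3 + 22*y^2 + 8*y + 35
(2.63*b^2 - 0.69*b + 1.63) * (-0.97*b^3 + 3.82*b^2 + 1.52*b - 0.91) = -2.5511*b^5 + 10.7159*b^4 - 0.2193*b^3 + 2.7845*b^2 + 3.1055*b - 1.4833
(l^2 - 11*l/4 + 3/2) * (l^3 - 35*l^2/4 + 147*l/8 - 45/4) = l^5 - 23*l^4/2 + 703*l^3/16 - 2397*l^2/32 + 117*l/2 - 135/8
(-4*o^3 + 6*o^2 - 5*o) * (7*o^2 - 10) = -28*o^5 + 42*o^4 + 5*o^3 - 60*o^2 + 50*o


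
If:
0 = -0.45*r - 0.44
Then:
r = -0.98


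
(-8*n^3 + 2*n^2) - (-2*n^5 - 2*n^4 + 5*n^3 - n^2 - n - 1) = 2*n^5 + 2*n^4 - 13*n^3 + 3*n^2 + n + 1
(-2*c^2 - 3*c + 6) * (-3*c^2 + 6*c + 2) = 6*c^4 - 3*c^3 - 40*c^2 + 30*c + 12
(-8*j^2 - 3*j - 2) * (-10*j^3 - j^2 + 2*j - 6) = 80*j^5 + 38*j^4 + 7*j^3 + 44*j^2 + 14*j + 12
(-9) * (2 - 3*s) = 27*s - 18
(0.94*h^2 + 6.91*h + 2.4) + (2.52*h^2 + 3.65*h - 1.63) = 3.46*h^2 + 10.56*h + 0.77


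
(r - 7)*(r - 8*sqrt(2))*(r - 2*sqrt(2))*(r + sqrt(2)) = r^4 - 9*sqrt(2)*r^3 - 7*r^3 + 12*r^2 + 63*sqrt(2)*r^2 - 84*r + 32*sqrt(2)*r - 224*sqrt(2)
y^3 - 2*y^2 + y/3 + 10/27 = (y - 5/3)*(y - 2/3)*(y + 1/3)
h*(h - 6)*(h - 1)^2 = h^4 - 8*h^3 + 13*h^2 - 6*h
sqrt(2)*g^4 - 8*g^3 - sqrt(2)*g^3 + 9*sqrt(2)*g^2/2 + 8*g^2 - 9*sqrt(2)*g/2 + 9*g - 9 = (g - 1)*(g - 3*sqrt(2))*(g - 3*sqrt(2)/2)*(sqrt(2)*g + 1)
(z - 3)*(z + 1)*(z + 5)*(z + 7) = z^4 + 10*z^3 + 8*z^2 - 106*z - 105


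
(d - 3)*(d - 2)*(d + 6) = d^3 + d^2 - 24*d + 36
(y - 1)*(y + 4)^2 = y^3 + 7*y^2 + 8*y - 16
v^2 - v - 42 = (v - 7)*(v + 6)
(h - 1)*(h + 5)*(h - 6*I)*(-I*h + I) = -I*h^4 - 6*h^3 - 3*I*h^3 - 18*h^2 + 9*I*h^2 + 54*h - 5*I*h - 30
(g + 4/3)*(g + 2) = g^2 + 10*g/3 + 8/3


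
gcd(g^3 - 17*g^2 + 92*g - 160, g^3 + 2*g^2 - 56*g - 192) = g - 8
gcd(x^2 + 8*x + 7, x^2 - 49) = x + 7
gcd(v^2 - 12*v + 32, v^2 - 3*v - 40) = v - 8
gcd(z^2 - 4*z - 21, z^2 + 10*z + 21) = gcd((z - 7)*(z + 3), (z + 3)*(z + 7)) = z + 3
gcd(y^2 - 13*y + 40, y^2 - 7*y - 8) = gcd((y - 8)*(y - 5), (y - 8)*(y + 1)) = y - 8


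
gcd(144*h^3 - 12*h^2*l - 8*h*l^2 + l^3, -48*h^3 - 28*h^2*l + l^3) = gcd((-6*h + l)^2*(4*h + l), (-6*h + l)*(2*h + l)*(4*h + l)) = 24*h^2 + 2*h*l - l^2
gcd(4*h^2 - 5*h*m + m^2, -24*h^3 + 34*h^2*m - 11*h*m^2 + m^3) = 4*h^2 - 5*h*m + m^2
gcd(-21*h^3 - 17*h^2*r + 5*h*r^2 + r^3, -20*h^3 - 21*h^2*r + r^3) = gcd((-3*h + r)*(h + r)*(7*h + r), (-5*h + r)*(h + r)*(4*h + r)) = h + r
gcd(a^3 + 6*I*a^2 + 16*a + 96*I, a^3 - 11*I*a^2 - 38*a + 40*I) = a - 4*I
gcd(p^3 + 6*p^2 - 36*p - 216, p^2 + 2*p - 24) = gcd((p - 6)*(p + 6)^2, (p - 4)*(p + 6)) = p + 6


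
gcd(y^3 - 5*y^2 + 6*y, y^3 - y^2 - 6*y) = y^2 - 3*y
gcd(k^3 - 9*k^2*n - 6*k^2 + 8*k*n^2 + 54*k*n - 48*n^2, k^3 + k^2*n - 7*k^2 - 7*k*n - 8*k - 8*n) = 1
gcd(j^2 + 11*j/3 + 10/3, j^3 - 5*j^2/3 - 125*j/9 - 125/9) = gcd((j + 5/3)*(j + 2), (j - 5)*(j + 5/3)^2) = j + 5/3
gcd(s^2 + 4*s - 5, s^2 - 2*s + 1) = s - 1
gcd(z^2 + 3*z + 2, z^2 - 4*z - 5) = z + 1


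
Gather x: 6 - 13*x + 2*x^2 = 2*x^2 - 13*x + 6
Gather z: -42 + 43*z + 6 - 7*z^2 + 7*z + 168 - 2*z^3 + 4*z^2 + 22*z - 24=-2*z^3 - 3*z^2 + 72*z + 108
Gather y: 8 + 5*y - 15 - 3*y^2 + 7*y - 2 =-3*y^2 + 12*y - 9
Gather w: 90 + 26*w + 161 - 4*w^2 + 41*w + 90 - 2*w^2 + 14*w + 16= -6*w^2 + 81*w + 357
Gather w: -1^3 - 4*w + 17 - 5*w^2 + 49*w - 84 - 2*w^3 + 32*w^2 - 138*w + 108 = -2*w^3 + 27*w^2 - 93*w + 40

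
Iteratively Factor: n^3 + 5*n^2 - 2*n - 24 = (n - 2)*(n^2 + 7*n + 12) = (n - 2)*(n + 4)*(n + 3)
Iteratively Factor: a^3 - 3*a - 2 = (a + 1)*(a^2 - a - 2) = (a - 2)*(a + 1)*(a + 1)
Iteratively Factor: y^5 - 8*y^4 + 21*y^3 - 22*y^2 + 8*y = (y - 4)*(y^4 - 4*y^3 + 5*y^2 - 2*y) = (y - 4)*(y - 1)*(y^3 - 3*y^2 + 2*y) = (y - 4)*(y - 1)^2*(y^2 - 2*y) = (y - 4)*(y - 2)*(y - 1)^2*(y)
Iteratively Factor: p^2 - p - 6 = (p - 3)*(p + 2)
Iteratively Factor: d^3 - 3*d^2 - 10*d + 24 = (d + 3)*(d^2 - 6*d + 8) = (d - 2)*(d + 3)*(d - 4)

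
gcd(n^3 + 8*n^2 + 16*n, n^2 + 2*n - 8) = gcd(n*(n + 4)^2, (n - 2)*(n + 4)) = n + 4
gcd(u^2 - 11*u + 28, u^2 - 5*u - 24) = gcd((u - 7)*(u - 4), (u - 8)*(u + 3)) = 1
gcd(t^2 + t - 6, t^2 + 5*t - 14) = t - 2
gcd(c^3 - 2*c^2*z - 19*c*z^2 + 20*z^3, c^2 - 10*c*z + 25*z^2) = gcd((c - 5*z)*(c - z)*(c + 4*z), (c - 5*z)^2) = -c + 5*z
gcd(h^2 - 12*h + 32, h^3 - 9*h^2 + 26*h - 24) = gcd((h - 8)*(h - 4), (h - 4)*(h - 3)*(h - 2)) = h - 4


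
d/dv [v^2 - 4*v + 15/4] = 2*v - 4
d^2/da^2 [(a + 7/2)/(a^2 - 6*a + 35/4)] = 16*((5 - 6*a)*(4*a^2 - 24*a + 35) + 16*(a - 3)^2*(2*a + 7))/(4*a^2 - 24*a + 35)^3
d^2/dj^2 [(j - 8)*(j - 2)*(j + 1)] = 6*j - 18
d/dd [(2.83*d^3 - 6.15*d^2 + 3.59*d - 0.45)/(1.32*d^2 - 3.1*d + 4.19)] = (3.7356*d^4 - 17.546*d^3 + 49.8993*d^2 - 50.349*d + 13.6471)/(1.7424*d^4 - 8.184*d^3 + 20.6716*d^2 - 25.978*d + 17.5561)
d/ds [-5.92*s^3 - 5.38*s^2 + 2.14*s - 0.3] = -17.76*s^2 - 10.76*s + 2.14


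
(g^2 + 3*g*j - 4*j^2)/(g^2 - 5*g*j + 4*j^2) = (g + 4*j)/(g - 4*j)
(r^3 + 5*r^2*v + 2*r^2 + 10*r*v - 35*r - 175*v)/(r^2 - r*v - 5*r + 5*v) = (r^2 + 5*r*v + 7*r + 35*v)/(r - v)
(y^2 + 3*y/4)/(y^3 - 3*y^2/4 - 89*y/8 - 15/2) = 2*y/(2*y^2 - 3*y - 20)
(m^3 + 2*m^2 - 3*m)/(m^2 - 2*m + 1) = m*(m + 3)/(m - 1)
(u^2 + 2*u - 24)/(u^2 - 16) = (u + 6)/(u + 4)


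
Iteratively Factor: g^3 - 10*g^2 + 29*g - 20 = (g - 4)*(g^2 - 6*g + 5) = (g - 4)*(g - 1)*(g - 5)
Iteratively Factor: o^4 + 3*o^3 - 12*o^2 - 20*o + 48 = (o - 2)*(o^3 + 5*o^2 - 2*o - 24) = (o - 2)*(o + 4)*(o^2 + o - 6) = (o - 2)*(o + 3)*(o + 4)*(o - 2)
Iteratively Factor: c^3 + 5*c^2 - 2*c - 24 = (c + 3)*(c^2 + 2*c - 8) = (c + 3)*(c + 4)*(c - 2)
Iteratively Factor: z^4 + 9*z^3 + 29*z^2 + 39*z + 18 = (z + 3)*(z^3 + 6*z^2 + 11*z + 6) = (z + 3)^2*(z^2 + 3*z + 2) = (z + 2)*(z + 3)^2*(z + 1)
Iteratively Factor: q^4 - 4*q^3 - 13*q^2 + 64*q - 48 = (q - 3)*(q^3 - q^2 - 16*q + 16) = (q - 3)*(q - 1)*(q^2 - 16) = (q - 3)*(q - 1)*(q + 4)*(q - 4)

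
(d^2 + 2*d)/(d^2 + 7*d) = (d + 2)/(d + 7)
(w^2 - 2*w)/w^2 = (w - 2)/w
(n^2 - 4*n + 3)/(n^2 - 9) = (n - 1)/(n + 3)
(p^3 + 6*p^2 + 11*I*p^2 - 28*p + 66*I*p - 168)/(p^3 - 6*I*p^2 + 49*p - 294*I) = (p^2 + p*(6 + 4*I) + 24*I)/(p^2 - 13*I*p - 42)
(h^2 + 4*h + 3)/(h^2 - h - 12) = (h + 1)/(h - 4)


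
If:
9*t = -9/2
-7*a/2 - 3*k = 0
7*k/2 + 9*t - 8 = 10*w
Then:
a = -120*w/49 - 150/49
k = 20*w/7 + 25/7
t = -1/2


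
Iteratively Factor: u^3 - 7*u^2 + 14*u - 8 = (u - 4)*(u^2 - 3*u + 2) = (u - 4)*(u - 2)*(u - 1)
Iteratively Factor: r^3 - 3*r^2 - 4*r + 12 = (r - 3)*(r^2 - 4) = (r - 3)*(r + 2)*(r - 2)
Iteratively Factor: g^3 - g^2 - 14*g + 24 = (g - 2)*(g^2 + g - 12) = (g - 3)*(g - 2)*(g + 4)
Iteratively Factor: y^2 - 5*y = (y - 5)*(y)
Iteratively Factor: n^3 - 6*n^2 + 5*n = (n - 5)*(n^2 - n) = n*(n - 5)*(n - 1)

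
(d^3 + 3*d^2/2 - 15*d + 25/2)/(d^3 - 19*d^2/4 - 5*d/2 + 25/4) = 2*(2*d^2 + 5*d - 25)/(4*d^2 - 15*d - 25)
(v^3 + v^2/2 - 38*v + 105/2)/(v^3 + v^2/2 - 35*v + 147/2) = (2*v^2 - 13*v + 15)/(2*v^2 - 13*v + 21)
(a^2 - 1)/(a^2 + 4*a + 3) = (a - 1)/(a + 3)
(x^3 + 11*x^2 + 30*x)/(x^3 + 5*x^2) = (x + 6)/x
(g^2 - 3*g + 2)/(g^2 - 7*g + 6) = (g - 2)/(g - 6)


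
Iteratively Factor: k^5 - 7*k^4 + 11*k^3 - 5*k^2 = (k)*(k^4 - 7*k^3 + 11*k^2 - 5*k) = k^2*(k^3 - 7*k^2 + 11*k - 5) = k^2*(k - 5)*(k^2 - 2*k + 1) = k^2*(k - 5)*(k - 1)*(k - 1)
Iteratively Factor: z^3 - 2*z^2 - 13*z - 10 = (z - 5)*(z^2 + 3*z + 2) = (z - 5)*(z + 1)*(z + 2)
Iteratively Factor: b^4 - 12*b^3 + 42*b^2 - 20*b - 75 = (b - 5)*(b^3 - 7*b^2 + 7*b + 15) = (b - 5)*(b - 3)*(b^2 - 4*b - 5) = (b - 5)^2*(b - 3)*(b + 1)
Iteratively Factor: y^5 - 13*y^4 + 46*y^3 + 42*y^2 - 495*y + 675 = (y + 3)*(y^4 - 16*y^3 + 94*y^2 - 240*y + 225) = (y - 5)*(y + 3)*(y^3 - 11*y^2 + 39*y - 45) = (y - 5)*(y - 3)*(y + 3)*(y^2 - 8*y + 15) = (y - 5)*(y - 3)^2*(y + 3)*(y - 5)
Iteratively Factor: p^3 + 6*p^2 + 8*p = (p + 4)*(p^2 + 2*p) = (p + 2)*(p + 4)*(p)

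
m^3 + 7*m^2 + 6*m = m*(m + 1)*(m + 6)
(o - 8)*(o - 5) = o^2 - 13*o + 40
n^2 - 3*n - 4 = (n - 4)*(n + 1)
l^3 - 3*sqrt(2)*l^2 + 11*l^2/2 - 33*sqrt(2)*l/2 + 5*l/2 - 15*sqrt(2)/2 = (l + 1/2)*(l + 5)*(l - 3*sqrt(2))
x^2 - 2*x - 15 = (x - 5)*(x + 3)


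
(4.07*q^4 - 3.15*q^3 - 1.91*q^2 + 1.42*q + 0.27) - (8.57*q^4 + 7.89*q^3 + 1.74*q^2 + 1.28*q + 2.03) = -4.5*q^4 - 11.04*q^3 - 3.65*q^2 + 0.14*q - 1.76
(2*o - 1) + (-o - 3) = o - 4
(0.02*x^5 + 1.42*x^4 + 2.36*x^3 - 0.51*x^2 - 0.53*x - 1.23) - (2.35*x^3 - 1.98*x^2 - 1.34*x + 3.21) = 0.02*x^5 + 1.42*x^4 + 0.00999999999999979*x^3 + 1.47*x^2 + 0.81*x - 4.44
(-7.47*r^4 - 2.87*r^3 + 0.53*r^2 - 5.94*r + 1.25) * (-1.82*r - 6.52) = 13.5954*r^5 + 53.9278*r^4 + 17.7478*r^3 + 7.3552*r^2 + 36.4538*r - 8.15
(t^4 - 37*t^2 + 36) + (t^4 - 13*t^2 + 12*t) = 2*t^4 - 50*t^2 + 12*t + 36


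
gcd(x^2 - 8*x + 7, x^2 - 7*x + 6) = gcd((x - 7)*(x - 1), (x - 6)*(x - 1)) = x - 1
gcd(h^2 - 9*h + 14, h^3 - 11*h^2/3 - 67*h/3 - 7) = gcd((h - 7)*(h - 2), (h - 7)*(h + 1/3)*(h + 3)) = h - 7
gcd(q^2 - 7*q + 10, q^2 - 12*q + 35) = q - 5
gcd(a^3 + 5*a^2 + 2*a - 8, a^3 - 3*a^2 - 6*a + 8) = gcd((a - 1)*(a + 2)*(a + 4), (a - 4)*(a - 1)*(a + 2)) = a^2 + a - 2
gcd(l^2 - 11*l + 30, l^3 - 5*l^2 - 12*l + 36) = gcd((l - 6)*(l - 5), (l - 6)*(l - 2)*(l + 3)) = l - 6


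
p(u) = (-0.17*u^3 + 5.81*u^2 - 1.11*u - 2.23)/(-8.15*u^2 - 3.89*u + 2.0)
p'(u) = (16.3*u + 3.89)*(-0.17*u^3 + 5.81*u^2 - 1.11*u - 2.23)/(-8.15*u^2 - 3.89*u + 2.0)^2 + (-0.51*u^2 + 11.62*u - 1.11)/(-8.15*u^2 - 3.89*u + 2.0) = (1.3855*u^4 + 1.32260000000001*u^3 - 32.6674*u^2 - 13.109*u - 10.8947)/(66.4225*u^4 + 63.407*u^3 - 17.4679*u^2 - 15.56*u + 4.0)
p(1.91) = -0.45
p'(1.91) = -0.10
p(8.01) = -0.50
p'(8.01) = 0.01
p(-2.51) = -1.01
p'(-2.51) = -0.10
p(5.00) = -0.53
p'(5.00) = 0.00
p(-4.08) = -0.94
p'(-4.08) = -0.01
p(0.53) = 0.52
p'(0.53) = -4.83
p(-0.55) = 0.10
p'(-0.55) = -4.87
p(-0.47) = -0.20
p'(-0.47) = -2.92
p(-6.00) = -0.93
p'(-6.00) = 0.01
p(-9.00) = -0.97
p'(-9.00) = 0.01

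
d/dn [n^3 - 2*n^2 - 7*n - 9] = 3*n^2 - 4*n - 7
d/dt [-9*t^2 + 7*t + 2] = 7 - 18*t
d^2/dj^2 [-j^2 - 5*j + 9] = -2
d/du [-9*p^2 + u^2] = 2*u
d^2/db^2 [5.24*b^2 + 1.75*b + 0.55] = 10.4800000000000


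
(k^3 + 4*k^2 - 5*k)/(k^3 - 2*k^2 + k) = (k + 5)/(k - 1)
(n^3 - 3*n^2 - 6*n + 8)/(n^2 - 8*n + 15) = (n^3 - 3*n^2 - 6*n + 8)/(n^2 - 8*n + 15)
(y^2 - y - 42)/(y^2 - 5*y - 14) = (y + 6)/(y + 2)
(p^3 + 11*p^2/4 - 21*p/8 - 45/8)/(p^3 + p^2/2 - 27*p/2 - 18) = (8*p^2 - 2*p - 15)/(4*(2*p^2 - 5*p - 12))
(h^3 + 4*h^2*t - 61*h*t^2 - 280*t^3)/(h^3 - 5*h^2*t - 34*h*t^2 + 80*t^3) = (-h - 7*t)/(-h + 2*t)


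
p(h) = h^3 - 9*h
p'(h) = 3*h^2 - 9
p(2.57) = -6.16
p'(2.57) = 10.81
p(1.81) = -10.36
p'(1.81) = 0.83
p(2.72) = -4.36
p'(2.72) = 13.20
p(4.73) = 63.25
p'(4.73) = 58.12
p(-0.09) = 0.81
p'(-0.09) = -8.98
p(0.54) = -4.70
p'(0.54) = -8.13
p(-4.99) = -79.34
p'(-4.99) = 65.70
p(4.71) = 62.10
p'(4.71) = 57.55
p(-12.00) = -1620.00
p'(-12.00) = 423.00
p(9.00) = 648.00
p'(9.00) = 234.00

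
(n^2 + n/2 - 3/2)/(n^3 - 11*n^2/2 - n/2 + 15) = (n - 1)/(n^2 - 7*n + 10)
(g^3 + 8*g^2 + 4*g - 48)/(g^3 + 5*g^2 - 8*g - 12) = (g + 4)/(g + 1)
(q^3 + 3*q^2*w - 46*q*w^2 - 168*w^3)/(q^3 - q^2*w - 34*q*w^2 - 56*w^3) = (q + 6*w)/(q + 2*w)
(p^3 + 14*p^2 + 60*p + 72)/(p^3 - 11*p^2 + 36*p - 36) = (p^3 + 14*p^2 + 60*p + 72)/(p^3 - 11*p^2 + 36*p - 36)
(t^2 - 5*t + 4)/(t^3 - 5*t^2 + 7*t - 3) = (t - 4)/(t^2 - 4*t + 3)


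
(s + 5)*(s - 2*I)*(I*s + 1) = I*s^3 + 3*s^2 + 5*I*s^2 + 15*s - 2*I*s - 10*I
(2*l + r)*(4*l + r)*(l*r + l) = 8*l^3*r + 8*l^3 + 6*l^2*r^2 + 6*l^2*r + l*r^3 + l*r^2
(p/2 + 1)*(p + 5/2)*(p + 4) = p^3/2 + 17*p^2/4 + 23*p/2 + 10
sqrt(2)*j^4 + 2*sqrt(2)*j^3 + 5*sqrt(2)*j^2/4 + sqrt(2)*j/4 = j*(j + 1/2)*(j + 1)*(sqrt(2)*j + sqrt(2)/2)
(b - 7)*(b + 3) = b^2 - 4*b - 21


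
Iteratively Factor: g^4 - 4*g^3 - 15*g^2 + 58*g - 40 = (g + 4)*(g^3 - 8*g^2 + 17*g - 10) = (g - 5)*(g + 4)*(g^2 - 3*g + 2) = (g - 5)*(g - 1)*(g + 4)*(g - 2)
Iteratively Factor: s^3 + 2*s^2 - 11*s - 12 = (s + 1)*(s^2 + s - 12) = (s + 1)*(s + 4)*(s - 3)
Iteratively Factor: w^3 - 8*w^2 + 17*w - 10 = (w - 5)*(w^2 - 3*w + 2) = (w - 5)*(w - 1)*(w - 2)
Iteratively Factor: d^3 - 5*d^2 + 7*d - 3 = (d - 1)*(d^2 - 4*d + 3) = (d - 3)*(d - 1)*(d - 1)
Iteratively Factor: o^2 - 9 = (o - 3)*(o + 3)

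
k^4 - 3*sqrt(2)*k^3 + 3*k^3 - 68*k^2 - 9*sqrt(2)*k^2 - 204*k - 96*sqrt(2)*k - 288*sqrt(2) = (k + 3)*(k - 8*sqrt(2))*(k + 2*sqrt(2))*(k + 3*sqrt(2))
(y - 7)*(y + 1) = y^2 - 6*y - 7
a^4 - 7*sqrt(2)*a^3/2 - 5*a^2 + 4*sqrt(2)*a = a*(a - 4*sqrt(2))*(a - sqrt(2)/2)*(a + sqrt(2))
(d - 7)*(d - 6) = d^2 - 13*d + 42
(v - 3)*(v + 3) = v^2 - 9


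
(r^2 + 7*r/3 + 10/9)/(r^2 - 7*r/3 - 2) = (r + 5/3)/(r - 3)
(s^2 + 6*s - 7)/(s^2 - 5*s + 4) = (s + 7)/(s - 4)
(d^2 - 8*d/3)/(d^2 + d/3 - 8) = d/(d + 3)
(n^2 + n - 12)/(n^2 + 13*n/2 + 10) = 2*(n - 3)/(2*n + 5)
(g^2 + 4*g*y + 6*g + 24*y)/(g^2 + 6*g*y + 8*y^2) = (g + 6)/(g + 2*y)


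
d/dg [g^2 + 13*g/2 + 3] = 2*g + 13/2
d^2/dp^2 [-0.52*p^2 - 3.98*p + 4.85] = -1.04000000000000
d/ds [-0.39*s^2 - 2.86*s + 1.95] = -0.78*s - 2.86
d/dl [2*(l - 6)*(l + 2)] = 4*l - 8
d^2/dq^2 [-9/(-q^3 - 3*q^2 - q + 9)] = 18*(-3*(q + 1)*(q^3 + 3*q^2 + q - 9) + (3*q^2 + 6*q + 1)^2)/(q^3 + 3*q^2 + q - 9)^3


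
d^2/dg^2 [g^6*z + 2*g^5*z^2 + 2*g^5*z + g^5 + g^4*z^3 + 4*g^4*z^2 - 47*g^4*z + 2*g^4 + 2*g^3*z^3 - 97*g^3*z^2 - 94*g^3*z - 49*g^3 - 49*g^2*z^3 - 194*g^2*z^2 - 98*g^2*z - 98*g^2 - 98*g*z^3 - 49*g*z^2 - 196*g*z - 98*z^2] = 30*g^4*z + 40*g^3*z^2 + 40*g^3*z + 20*g^3 + 12*g^2*z^3 + 48*g^2*z^2 - 564*g^2*z + 24*g^2 + 12*g*z^3 - 582*g*z^2 - 564*g*z - 294*g - 98*z^3 - 388*z^2 - 196*z - 196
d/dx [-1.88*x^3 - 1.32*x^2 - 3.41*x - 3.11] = -5.64*x^2 - 2.64*x - 3.41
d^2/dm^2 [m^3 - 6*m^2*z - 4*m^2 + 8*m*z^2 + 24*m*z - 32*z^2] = 6*m - 12*z - 8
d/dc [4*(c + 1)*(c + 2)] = 8*c + 12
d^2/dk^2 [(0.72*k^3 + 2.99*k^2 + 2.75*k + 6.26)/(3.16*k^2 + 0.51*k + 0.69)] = (-7.105427357601e-15*k^5 + 2.8421709430404e-14*k^4 + 42.5182*k^3 + 337.462968*k^2 + 26.611848*k - 23.130528)/(31.554496*k^6 + 15.277968*k^5 + 23.13594*k^4 + 6.804675*k^3 + 5.051835*k^2 + 0.728433*k + 0.328509)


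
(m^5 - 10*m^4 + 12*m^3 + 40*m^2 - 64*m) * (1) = m^5 - 10*m^4 + 12*m^3 + 40*m^2 - 64*m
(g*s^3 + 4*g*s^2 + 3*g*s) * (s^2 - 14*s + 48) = g*s^5 - 10*g*s^4 - 5*g*s^3 + 150*g*s^2 + 144*g*s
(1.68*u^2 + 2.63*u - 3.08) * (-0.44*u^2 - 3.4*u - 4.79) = -0.7392*u^4 - 6.8692*u^3 - 15.634*u^2 - 2.1257*u + 14.7532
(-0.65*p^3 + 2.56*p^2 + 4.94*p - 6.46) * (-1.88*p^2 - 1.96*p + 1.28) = 1.222*p^5 - 3.5388*p^4 - 15.1368*p^3 + 5.7392*p^2 + 18.9848*p - 8.2688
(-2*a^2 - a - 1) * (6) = -12*a^2 - 6*a - 6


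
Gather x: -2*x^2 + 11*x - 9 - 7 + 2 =-2*x^2 + 11*x - 14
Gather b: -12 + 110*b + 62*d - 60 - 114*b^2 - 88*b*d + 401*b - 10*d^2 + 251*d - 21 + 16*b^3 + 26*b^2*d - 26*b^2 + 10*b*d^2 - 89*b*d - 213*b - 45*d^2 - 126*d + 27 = 16*b^3 + b^2*(26*d - 140) + b*(10*d^2 - 177*d + 298) - 55*d^2 + 187*d - 66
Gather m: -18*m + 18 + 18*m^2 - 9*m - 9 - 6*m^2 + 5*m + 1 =12*m^2 - 22*m + 10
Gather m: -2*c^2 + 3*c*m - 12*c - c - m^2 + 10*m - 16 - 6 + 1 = -2*c^2 - 13*c - m^2 + m*(3*c + 10) - 21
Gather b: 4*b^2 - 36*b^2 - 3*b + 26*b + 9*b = -32*b^2 + 32*b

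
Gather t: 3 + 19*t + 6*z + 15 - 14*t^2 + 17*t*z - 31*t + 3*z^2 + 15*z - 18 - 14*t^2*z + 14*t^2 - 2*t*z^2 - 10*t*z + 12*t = -14*t^2*z + t*(-2*z^2 + 7*z) + 3*z^2 + 21*z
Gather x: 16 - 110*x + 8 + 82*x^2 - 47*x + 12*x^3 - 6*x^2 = 12*x^3 + 76*x^2 - 157*x + 24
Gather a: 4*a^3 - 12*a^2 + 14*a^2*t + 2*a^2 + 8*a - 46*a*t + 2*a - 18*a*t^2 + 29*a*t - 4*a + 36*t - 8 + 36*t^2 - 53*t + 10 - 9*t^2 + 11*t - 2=4*a^3 + a^2*(14*t - 10) + a*(-18*t^2 - 17*t + 6) + 27*t^2 - 6*t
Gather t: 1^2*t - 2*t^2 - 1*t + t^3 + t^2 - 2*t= t^3 - t^2 - 2*t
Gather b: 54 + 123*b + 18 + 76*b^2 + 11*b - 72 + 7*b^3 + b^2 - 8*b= 7*b^3 + 77*b^2 + 126*b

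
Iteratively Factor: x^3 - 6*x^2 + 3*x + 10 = (x - 2)*(x^2 - 4*x - 5) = (x - 5)*(x - 2)*(x + 1)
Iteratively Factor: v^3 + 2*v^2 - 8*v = (v + 4)*(v^2 - 2*v) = v*(v + 4)*(v - 2)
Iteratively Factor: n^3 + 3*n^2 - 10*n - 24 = (n + 4)*(n^2 - n - 6) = (n - 3)*(n + 4)*(n + 2)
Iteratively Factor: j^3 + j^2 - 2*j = (j)*(j^2 + j - 2) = j*(j + 2)*(j - 1)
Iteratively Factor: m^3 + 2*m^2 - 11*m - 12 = (m + 4)*(m^2 - 2*m - 3) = (m - 3)*(m + 4)*(m + 1)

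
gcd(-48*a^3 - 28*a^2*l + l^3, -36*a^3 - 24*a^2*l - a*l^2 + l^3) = 12*a^2 + 4*a*l - l^2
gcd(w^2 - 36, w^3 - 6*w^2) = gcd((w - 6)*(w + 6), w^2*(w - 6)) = w - 6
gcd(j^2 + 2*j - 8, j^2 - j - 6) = 1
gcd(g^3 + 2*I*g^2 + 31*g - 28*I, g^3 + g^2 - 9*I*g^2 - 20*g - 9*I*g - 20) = g - 4*I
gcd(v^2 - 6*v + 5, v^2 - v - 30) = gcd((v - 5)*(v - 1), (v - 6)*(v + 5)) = 1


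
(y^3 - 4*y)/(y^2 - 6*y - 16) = y*(y - 2)/(y - 8)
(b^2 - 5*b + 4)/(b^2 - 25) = (b^2 - 5*b + 4)/(b^2 - 25)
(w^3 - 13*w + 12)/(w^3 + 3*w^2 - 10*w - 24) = (w - 1)/(w + 2)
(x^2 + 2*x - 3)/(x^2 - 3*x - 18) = (x - 1)/(x - 6)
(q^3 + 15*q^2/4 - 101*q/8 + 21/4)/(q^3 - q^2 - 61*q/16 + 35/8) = 2*(2*q^2 + 11*q - 6)/(4*q^2 + 3*q - 10)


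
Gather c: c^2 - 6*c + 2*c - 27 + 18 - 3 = c^2 - 4*c - 12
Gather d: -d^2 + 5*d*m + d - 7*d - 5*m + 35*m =-d^2 + d*(5*m - 6) + 30*m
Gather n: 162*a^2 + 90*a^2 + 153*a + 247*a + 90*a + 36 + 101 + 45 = 252*a^2 + 490*a + 182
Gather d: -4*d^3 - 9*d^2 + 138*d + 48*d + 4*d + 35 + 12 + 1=-4*d^3 - 9*d^2 + 190*d + 48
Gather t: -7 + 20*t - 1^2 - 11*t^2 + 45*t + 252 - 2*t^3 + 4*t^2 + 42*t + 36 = -2*t^3 - 7*t^2 + 107*t + 280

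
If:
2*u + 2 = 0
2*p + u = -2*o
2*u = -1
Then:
No Solution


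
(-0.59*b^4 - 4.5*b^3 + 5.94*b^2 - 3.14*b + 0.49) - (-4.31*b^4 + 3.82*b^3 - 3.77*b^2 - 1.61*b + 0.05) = 3.72*b^4 - 8.32*b^3 + 9.71*b^2 - 1.53*b + 0.44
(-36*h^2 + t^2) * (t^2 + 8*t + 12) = -36*h^2*t^2 - 288*h^2*t - 432*h^2 + t^4 + 8*t^3 + 12*t^2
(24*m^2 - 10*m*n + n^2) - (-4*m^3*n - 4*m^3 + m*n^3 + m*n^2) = 4*m^3*n + 4*m^3 + 24*m^2 - m*n^3 - m*n^2 - 10*m*n + n^2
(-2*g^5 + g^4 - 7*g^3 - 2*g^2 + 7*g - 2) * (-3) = 6*g^5 - 3*g^4 + 21*g^3 + 6*g^2 - 21*g + 6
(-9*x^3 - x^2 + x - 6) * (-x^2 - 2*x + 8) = 9*x^5 + 19*x^4 - 71*x^3 - 4*x^2 + 20*x - 48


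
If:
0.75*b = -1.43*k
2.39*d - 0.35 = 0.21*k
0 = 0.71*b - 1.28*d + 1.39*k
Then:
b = 4.69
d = -0.07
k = -2.46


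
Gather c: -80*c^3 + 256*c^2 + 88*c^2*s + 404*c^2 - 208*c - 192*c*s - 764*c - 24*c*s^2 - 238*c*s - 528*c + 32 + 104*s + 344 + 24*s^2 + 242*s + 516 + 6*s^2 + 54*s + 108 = -80*c^3 + c^2*(88*s + 660) + c*(-24*s^2 - 430*s - 1500) + 30*s^2 + 400*s + 1000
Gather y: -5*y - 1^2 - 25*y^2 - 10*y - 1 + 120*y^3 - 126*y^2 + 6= 120*y^3 - 151*y^2 - 15*y + 4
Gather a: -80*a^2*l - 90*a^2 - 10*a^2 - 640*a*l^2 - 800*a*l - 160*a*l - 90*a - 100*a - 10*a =a^2*(-80*l - 100) + a*(-640*l^2 - 960*l - 200)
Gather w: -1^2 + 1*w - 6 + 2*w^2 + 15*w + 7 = 2*w^2 + 16*w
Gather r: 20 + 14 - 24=10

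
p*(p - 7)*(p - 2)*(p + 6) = p^4 - 3*p^3 - 40*p^2 + 84*p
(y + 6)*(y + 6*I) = y^2 + 6*y + 6*I*y + 36*I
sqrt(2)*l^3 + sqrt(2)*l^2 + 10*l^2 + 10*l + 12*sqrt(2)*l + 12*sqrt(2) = (l + 2*sqrt(2))*(l + 3*sqrt(2))*(sqrt(2)*l + sqrt(2))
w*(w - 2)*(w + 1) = w^3 - w^2 - 2*w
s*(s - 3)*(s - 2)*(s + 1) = s^4 - 4*s^3 + s^2 + 6*s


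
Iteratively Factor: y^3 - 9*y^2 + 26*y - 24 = (y - 3)*(y^2 - 6*y + 8) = (y - 3)*(y - 2)*(y - 4)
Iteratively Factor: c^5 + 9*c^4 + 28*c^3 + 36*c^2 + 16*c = (c + 4)*(c^4 + 5*c^3 + 8*c^2 + 4*c) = (c + 2)*(c + 4)*(c^3 + 3*c^2 + 2*c) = c*(c + 2)*(c + 4)*(c^2 + 3*c + 2) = c*(c + 1)*(c + 2)*(c + 4)*(c + 2)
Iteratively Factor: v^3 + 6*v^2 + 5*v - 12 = (v - 1)*(v^2 + 7*v + 12) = (v - 1)*(v + 3)*(v + 4)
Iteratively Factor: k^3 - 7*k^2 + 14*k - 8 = (k - 4)*(k^2 - 3*k + 2) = (k - 4)*(k - 1)*(k - 2)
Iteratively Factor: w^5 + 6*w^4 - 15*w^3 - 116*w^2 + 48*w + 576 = (w + 4)*(w^4 + 2*w^3 - 23*w^2 - 24*w + 144) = (w + 4)^2*(w^3 - 2*w^2 - 15*w + 36) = (w - 3)*(w + 4)^2*(w^2 + w - 12) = (w - 3)*(w + 4)^3*(w - 3)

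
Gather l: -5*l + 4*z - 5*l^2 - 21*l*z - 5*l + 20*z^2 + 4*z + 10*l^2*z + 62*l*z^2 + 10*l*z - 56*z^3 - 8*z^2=l^2*(10*z - 5) + l*(62*z^2 - 11*z - 10) - 56*z^3 + 12*z^2 + 8*z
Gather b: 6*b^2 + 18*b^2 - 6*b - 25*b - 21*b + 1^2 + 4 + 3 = 24*b^2 - 52*b + 8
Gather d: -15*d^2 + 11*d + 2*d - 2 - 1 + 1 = -15*d^2 + 13*d - 2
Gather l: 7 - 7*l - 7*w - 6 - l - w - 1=-8*l - 8*w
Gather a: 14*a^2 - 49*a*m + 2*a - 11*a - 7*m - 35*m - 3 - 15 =14*a^2 + a*(-49*m - 9) - 42*m - 18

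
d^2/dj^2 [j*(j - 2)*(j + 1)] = 6*j - 2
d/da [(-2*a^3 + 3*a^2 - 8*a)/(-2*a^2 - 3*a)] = (4*a^2 + 12*a - 25)/(4*a^2 + 12*a + 9)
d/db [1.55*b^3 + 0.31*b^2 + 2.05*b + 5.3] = 4.65*b^2 + 0.62*b + 2.05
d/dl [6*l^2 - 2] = 12*l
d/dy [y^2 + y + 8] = 2*y + 1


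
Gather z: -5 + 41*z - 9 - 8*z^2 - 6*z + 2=-8*z^2 + 35*z - 12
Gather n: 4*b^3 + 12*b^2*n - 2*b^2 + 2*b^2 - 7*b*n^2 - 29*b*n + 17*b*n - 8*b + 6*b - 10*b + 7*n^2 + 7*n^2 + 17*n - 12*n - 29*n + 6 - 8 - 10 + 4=4*b^3 - 12*b + n^2*(14 - 7*b) + n*(12*b^2 - 12*b - 24) - 8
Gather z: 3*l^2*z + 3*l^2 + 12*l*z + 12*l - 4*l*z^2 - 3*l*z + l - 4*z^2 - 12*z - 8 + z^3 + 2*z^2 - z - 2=3*l^2 + 13*l + z^3 + z^2*(-4*l - 2) + z*(3*l^2 + 9*l - 13) - 10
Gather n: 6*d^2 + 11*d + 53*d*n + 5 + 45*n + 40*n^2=6*d^2 + 11*d + 40*n^2 + n*(53*d + 45) + 5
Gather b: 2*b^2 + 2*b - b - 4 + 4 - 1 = 2*b^2 + b - 1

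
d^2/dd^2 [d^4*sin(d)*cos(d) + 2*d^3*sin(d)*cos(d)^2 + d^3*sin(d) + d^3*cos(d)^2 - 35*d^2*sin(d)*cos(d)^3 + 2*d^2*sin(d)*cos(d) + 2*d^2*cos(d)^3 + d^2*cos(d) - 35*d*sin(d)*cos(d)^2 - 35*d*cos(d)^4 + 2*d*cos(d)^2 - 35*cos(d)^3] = -2*d^4*sin(2*d) - 3*d^3*sin(d)/2 - 9*d^3*sin(3*d)/2 + 6*d^3*cos(2*d) + 31*d^2*sin(2*d) + 70*d^2*sin(4*d) + 13*d^2*cos(d)/2 + 9*d^2*cos(3*d)/2 + 31*d*sin(d)/4 + 303*d*sin(3*d)/4 + 7*d*cos(2*d) + 3*d + 101*sin(2*d)/2 + 105*sin(4*d)/4 + 55*cos(d)/4 + 109*cos(3*d)/4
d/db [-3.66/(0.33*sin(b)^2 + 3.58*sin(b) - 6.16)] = (2.4156*sin(b) + 13.1028)*cos(b)/(0.33*sin(b)^2 + 3.58*sin(b) - 6.16)^2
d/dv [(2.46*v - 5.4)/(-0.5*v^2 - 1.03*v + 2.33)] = (1.23*v^2 - 5.4*v + 0.1698)/(0.25*v^4 + 1.03*v^3 - 1.2691*v^2 - 4.7998*v + 5.4289)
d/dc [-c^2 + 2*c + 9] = 2 - 2*c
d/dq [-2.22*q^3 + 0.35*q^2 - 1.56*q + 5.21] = -6.66*q^2 + 0.7*q - 1.56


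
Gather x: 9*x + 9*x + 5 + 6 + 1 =18*x + 12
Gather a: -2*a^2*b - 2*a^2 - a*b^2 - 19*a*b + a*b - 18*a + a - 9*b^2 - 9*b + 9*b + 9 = a^2*(-2*b - 2) + a*(-b^2 - 18*b - 17) - 9*b^2 + 9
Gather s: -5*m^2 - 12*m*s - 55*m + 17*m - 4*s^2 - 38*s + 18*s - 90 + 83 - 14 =-5*m^2 - 38*m - 4*s^2 + s*(-12*m - 20) - 21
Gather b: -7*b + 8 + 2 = 10 - 7*b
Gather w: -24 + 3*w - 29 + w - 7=4*w - 60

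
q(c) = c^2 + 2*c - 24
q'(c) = 2*c + 2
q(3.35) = -6.08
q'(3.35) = 8.70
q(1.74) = -17.49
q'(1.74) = 5.48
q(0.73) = -22.01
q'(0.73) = 3.46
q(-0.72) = -24.92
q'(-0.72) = 0.56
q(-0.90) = -24.99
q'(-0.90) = 0.20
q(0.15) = -23.68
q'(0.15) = 2.30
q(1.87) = -16.76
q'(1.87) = 5.74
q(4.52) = 5.47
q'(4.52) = 11.04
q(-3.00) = -21.00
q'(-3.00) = -4.00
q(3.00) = -9.00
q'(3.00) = 8.00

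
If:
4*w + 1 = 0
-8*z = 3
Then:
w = -1/4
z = -3/8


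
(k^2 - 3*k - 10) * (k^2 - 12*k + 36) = k^4 - 15*k^3 + 62*k^2 + 12*k - 360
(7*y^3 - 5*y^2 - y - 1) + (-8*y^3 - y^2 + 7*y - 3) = -y^3 - 6*y^2 + 6*y - 4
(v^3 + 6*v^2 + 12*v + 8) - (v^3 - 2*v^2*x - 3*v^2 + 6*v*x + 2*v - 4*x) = 2*v^2*x + 9*v^2 - 6*v*x + 10*v + 4*x + 8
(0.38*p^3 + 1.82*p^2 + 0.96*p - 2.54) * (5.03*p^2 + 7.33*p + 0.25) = 1.9114*p^5 + 11.94*p^4 + 18.2644*p^3 - 5.2844*p^2 - 18.3782*p - 0.635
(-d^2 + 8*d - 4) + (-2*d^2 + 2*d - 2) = -3*d^2 + 10*d - 6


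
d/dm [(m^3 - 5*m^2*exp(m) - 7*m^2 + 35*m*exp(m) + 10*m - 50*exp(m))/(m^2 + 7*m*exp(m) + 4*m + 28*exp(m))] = ((m^2 + 7*m*exp(m) + 4*m + 28*exp(m))*(-5*m^2*exp(m) + 3*m^2 + 25*m*exp(m) - 14*m - 15*exp(m) + 10) - (7*m*exp(m) + 2*m + 35*exp(m) + 4)*(m^3 - 5*m^2*exp(m) - 7*m^2 + 35*m*exp(m) + 10*m - 50*exp(m)))/(m^2 + 7*m*exp(m) + 4*m + 28*exp(m))^2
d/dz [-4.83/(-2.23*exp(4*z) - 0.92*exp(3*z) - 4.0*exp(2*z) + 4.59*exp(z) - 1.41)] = (-43.0836*exp(3*z) - 13.3308*exp(2*z) - 38.64*exp(z) + 22.1697)*exp(z)/(2.23*exp(4*z) + 0.92*exp(3*z) + 4.0*exp(2*z) - 4.59*exp(z) + 1.41)^2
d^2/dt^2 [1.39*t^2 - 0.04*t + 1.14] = 2.78000000000000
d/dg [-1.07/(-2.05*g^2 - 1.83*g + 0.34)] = (-4.387*g - 1.9581)/(2.05*g^2 + 1.83*g - 0.34)^2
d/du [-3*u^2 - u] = -6*u - 1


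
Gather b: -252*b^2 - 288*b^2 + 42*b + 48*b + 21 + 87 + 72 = -540*b^2 + 90*b + 180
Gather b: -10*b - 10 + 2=-10*b - 8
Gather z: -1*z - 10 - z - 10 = -2*z - 20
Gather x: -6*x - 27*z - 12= -6*x - 27*z - 12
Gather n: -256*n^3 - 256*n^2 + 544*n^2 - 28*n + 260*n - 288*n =-256*n^3 + 288*n^2 - 56*n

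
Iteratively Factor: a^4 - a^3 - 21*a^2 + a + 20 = (a + 4)*(a^3 - 5*a^2 - a + 5) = (a - 5)*(a + 4)*(a^2 - 1) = (a - 5)*(a + 1)*(a + 4)*(a - 1)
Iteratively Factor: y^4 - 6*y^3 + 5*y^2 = (y)*(y^3 - 6*y^2 + 5*y) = y*(y - 5)*(y^2 - y) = y*(y - 5)*(y - 1)*(y)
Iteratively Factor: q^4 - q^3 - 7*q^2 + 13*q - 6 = (q - 1)*(q^3 - 7*q + 6) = (q - 1)*(q + 3)*(q^2 - 3*q + 2) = (q - 1)^2*(q + 3)*(q - 2)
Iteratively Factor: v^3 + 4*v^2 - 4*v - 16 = (v + 2)*(v^2 + 2*v - 8) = (v - 2)*(v + 2)*(v + 4)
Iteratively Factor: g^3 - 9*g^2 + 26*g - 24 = (g - 2)*(g^2 - 7*g + 12) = (g - 3)*(g - 2)*(g - 4)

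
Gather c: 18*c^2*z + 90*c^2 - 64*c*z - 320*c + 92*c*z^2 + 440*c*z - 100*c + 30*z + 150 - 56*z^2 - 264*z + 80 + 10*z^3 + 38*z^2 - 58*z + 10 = c^2*(18*z + 90) + c*(92*z^2 + 376*z - 420) + 10*z^3 - 18*z^2 - 292*z + 240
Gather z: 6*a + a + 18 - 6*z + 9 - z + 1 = 7*a - 7*z + 28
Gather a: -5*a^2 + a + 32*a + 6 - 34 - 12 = -5*a^2 + 33*a - 40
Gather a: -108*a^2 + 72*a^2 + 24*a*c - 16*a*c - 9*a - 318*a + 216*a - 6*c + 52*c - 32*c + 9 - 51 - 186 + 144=-36*a^2 + a*(8*c - 111) + 14*c - 84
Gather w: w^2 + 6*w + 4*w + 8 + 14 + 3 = w^2 + 10*w + 25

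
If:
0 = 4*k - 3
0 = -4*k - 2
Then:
No Solution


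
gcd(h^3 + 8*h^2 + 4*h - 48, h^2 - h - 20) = h + 4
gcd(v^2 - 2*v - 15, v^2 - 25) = v - 5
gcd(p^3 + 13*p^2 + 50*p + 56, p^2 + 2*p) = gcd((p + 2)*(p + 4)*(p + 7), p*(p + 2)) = p + 2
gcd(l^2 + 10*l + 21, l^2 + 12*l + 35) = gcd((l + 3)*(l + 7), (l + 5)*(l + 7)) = l + 7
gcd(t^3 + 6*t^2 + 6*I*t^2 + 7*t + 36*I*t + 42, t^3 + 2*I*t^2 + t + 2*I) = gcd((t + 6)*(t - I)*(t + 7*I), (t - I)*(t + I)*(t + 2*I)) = t - I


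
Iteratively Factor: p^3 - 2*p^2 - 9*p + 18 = (p + 3)*(p^2 - 5*p + 6) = (p - 2)*(p + 3)*(p - 3)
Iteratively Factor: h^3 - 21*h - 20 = (h + 1)*(h^2 - h - 20) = (h + 1)*(h + 4)*(h - 5)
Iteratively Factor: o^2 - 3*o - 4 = (o - 4)*(o + 1)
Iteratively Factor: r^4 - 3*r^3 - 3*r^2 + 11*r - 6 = (r - 3)*(r^3 - 3*r + 2) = (r - 3)*(r - 1)*(r^2 + r - 2) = (r - 3)*(r - 1)*(r + 2)*(r - 1)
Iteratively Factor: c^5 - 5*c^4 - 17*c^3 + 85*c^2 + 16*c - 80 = (c + 4)*(c^4 - 9*c^3 + 19*c^2 + 9*c - 20) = (c + 1)*(c + 4)*(c^3 - 10*c^2 + 29*c - 20) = (c - 1)*(c + 1)*(c + 4)*(c^2 - 9*c + 20) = (c - 5)*(c - 1)*(c + 1)*(c + 4)*(c - 4)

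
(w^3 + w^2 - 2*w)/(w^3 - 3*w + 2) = w/(w - 1)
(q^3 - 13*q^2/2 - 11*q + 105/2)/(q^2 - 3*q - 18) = (2*q^2 - 19*q + 35)/(2*(q - 6))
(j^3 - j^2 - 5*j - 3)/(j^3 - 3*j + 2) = (j^3 - j^2 - 5*j - 3)/(j^3 - 3*j + 2)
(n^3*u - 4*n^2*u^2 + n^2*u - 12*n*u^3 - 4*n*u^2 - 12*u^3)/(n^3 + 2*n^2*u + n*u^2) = u*(n^3 - 4*n^2*u + n^2 - 12*n*u^2 - 4*n*u - 12*u^2)/(n*(n^2 + 2*n*u + u^2))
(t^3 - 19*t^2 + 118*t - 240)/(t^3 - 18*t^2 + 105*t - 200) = (t - 6)/(t - 5)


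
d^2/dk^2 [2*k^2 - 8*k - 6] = 4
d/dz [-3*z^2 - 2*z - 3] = -6*z - 2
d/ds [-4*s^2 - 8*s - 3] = -8*s - 8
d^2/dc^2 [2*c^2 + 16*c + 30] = 4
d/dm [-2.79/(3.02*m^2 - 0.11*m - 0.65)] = (16.8516*m - 0.3069)/(-3.02*m^2 + 0.11*m + 0.65)^2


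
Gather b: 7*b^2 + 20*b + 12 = 7*b^2 + 20*b + 12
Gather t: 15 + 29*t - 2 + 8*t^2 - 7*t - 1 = 8*t^2 + 22*t + 12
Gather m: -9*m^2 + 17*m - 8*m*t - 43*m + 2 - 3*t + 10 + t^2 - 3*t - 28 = -9*m^2 + m*(-8*t - 26) + t^2 - 6*t - 16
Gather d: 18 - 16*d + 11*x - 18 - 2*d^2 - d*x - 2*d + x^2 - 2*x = -2*d^2 + d*(-x - 18) + x^2 + 9*x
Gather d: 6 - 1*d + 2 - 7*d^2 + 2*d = -7*d^2 + d + 8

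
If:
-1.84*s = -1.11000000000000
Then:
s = 0.60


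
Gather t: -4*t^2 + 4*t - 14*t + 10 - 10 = -4*t^2 - 10*t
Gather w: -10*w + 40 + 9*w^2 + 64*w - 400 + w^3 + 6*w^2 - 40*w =w^3 + 15*w^2 + 14*w - 360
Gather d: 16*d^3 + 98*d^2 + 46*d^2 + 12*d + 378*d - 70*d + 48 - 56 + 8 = 16*d^3 + 144*d^2 + 320*d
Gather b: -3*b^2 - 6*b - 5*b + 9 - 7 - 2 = -3*b^2 - 11*b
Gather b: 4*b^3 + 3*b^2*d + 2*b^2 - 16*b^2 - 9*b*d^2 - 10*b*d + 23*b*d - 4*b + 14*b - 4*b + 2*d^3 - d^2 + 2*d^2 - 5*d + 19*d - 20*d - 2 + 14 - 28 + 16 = 4*b^3 + b^2*(3*d - 14) + b*(-9*d^2 + 13*d + 6) + 2*d^3 + d^2 - 6*d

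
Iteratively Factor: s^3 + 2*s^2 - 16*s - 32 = (s + 4)*(s^2 - 2*s - 8) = (s + 2)*(s + 4)*(s - 4)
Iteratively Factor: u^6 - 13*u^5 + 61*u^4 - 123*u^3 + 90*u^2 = (u - 5)*(u^5 - 8*u^4 + 21*u^3 - 18*u^2) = (u - 5)*(u - 2)*(u^4 - 6*u^3 + 9*u^2) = u*(u - 5)*(u - 2)*(u^3 - 6*u^2 + 9*u) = u^2*(u - 5)*(u - 2)*(u^2 - 6*u + 9) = u^2*(u - 5)*(u - 3)*(u - 2)*(u - 3)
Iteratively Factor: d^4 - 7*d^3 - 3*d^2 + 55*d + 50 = (d - 5)*(d^3 - 2*d^2 - 13*d - 10) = (d - 5)^2*(d^2 + 3*d + 2) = (d - 5)^2*(d + 2)*(d + 1)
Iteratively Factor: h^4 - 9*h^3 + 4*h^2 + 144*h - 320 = (h + 4)*(h^3 - 13*h^2 + 56*h - 80) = (h - 4)*(h + 4)*(h^2 - 9*h + 20) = (h - 4)^2*(h + 4)*(h - 5)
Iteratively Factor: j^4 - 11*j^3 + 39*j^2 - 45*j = (j - 5)*(j^3 - 6*j^2 + 9*j) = j*(j - 5)*(j^2 - 6*j + 9) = j*(j - 5)*(j - 3)*(j - 3)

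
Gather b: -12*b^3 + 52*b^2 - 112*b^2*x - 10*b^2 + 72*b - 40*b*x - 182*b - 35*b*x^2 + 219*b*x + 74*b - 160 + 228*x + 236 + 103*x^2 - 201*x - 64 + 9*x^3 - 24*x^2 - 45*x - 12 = -12*b^3 + b^2*(42 - 112*x) + b*(-35*x^2 + 179*x - 36) + 9*x^3 + 79*x^2 - 18*x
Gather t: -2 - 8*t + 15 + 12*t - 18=4*t - 5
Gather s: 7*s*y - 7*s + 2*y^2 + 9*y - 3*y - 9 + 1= s*(7*y - 7) + 2*y^2 + 6*y - 8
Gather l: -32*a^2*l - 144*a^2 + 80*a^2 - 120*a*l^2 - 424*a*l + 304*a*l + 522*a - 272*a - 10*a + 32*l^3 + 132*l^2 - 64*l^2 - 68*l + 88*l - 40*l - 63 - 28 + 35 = -64*a^2 + 240*a + 32*l^3 + l^2*(68 - 120*a) + l*(-32*a^2 - 120*a - 20) - 56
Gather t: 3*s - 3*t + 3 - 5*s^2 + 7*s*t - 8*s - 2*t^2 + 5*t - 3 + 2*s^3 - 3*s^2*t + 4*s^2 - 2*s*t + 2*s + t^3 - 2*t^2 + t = 2*s^3 - s^2 - 3*s + t^3 - 4*t^2 + t*(-3*s^2 + 5*s + 3)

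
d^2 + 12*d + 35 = (d + 5)*(d + 7)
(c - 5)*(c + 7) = c^2 + 2*c - 35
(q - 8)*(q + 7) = q^2 - q - 56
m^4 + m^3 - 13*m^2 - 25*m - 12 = (m - 4)*(m + 1)^2*(m + 3)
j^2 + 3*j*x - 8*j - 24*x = (j - 8)*(j + 3*x)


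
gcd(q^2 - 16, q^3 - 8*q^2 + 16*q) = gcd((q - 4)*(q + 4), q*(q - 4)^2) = q - 4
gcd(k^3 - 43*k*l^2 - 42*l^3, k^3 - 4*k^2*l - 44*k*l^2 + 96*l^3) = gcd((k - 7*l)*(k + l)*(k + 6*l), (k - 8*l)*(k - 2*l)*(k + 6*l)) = k + 6*l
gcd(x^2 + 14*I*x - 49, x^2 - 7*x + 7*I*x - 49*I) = x + 7*I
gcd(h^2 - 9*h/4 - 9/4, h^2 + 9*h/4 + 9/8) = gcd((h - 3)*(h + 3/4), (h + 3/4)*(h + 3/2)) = h + 3/4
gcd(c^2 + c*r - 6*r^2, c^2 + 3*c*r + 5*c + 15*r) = c + 3*r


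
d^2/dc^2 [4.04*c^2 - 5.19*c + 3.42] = 8.08000000000000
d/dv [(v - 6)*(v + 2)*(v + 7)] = 3*v^2 + 6*v - 40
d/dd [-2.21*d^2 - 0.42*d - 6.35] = -4.42*d - 0.42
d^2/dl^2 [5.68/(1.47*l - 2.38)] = 24.547824/(1.47*l - 2.38)^3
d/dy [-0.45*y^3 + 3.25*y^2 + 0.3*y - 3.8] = -1.35*y^2 + 6.5*y + 0.3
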